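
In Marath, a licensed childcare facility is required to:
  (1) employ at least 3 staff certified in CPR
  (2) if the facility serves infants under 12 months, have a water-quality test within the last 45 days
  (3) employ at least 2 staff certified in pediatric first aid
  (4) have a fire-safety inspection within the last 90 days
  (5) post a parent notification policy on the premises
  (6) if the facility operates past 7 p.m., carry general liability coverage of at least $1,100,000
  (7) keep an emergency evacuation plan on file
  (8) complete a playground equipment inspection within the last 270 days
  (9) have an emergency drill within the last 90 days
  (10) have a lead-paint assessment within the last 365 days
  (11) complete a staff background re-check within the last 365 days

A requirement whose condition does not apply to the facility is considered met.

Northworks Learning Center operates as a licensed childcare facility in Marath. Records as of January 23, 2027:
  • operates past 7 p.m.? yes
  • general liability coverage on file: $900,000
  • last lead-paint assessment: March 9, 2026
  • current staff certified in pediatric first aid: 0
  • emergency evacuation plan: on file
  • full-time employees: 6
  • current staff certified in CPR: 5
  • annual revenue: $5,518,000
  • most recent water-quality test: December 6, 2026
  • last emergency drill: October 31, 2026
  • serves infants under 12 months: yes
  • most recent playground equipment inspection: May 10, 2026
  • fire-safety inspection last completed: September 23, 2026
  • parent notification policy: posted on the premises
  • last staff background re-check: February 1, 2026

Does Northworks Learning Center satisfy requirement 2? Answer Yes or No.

No

2. condition 'serves infants under 12 months' holds; water-quality test 48 days ago vs limit 45 → not met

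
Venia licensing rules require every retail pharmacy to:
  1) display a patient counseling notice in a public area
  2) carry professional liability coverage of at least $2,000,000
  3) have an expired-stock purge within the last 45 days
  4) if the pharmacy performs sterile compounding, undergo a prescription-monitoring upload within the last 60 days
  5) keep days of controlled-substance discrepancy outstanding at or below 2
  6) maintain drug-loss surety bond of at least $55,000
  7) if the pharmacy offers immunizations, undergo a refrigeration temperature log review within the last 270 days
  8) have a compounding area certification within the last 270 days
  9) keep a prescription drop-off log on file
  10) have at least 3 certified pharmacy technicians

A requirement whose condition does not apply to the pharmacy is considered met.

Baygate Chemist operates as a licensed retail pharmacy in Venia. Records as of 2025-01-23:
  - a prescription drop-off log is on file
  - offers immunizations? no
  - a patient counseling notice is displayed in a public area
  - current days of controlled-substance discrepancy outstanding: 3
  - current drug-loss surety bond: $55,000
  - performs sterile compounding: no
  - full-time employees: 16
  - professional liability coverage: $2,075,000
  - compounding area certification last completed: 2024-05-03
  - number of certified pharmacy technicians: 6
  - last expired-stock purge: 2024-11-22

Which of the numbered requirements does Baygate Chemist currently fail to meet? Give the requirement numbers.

3, 5

1. patient counseling notice present → met
2. professional liability coverage $2,075,000 ≥ $2,000,000 → met
3. expired-stock purge 62 days ago vs limit 45 → not met
4. condition 'performs sterile compounding' does not hold → requirement n/a → met
5. days of controlled-substance discrepancy outstanding 3 > 2 → not met
6. drug-loss surety bond $55,000 ≥ $55,000 → met
7. condition 'offers immunizations' does not hold → requirement n/a → met
8. compounding area certification 265 days ago vs limit 270 → met
9. prescription drop-off log present → met
10. certified pharmacy technicians 6 ≥ 3 → met
Not met: 3, 5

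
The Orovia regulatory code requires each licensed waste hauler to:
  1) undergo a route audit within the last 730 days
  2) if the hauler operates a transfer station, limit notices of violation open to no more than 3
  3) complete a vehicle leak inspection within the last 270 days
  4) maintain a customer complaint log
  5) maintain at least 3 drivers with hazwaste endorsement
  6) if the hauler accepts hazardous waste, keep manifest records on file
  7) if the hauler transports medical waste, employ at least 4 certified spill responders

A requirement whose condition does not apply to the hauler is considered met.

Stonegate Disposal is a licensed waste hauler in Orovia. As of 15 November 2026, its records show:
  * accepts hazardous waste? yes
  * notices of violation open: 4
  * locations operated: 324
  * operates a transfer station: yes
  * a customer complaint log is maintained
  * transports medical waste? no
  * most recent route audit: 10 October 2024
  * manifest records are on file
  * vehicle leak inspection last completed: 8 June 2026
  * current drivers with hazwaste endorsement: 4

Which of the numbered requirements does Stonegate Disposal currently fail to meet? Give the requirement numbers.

1. route audit 766 days ago vs limit 730 → not met
2. condition 'operates a transfer station' holds; notices of violation open 4 > 3 → not met
3. vehicle leak inspection 160 days ago vs limit 270 → met
4. customer complaint log present → met
5. drivers with hazwaste endorsement 4 ≥ 3 → met
6. condition 'accepts hazardous waste' holds; manifest records present → met
7. condition 'transports medical waste' does not hold → requirement n/a → met
Not met: 1, 2

1, 2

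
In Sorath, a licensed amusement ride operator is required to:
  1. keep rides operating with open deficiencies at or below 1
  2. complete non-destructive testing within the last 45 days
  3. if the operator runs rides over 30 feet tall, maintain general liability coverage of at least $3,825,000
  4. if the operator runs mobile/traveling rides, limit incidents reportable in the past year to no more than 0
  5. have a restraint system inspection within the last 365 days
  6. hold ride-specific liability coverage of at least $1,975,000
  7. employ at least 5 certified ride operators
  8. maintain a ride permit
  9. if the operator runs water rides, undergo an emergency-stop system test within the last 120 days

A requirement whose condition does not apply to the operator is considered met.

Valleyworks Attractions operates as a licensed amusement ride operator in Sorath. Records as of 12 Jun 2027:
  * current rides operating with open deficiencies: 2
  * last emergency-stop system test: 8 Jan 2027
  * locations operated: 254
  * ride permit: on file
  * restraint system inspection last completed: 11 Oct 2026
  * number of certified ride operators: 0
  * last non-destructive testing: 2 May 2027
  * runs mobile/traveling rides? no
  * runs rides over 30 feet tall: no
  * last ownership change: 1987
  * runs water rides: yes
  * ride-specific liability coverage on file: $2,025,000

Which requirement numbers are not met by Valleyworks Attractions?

1, 7, 9

1. rides operating with open deficiencies 2 > 1 → not met
2. non-destructive testing 41 days ago vs limit 45 → met
3. condition 'runs rides over 30 feet tall' does not hold → requirement n/a → met
4. condition 'runs mobile/traveling rides' does not hold → requirement n/a → met
5. restraint system inspection 244 days ago vs limit 365 → met
6. ride-specific liability coverage $2,025,000 ≥ $1,975,000 → met
7. certified ride operators 0 < 5 → not met
8. ride permit present → met
9. condition 'runs water rides' holds; emergency-stop system test 155 days ago vs limit 120 → not met
Not met: 1, 7, 9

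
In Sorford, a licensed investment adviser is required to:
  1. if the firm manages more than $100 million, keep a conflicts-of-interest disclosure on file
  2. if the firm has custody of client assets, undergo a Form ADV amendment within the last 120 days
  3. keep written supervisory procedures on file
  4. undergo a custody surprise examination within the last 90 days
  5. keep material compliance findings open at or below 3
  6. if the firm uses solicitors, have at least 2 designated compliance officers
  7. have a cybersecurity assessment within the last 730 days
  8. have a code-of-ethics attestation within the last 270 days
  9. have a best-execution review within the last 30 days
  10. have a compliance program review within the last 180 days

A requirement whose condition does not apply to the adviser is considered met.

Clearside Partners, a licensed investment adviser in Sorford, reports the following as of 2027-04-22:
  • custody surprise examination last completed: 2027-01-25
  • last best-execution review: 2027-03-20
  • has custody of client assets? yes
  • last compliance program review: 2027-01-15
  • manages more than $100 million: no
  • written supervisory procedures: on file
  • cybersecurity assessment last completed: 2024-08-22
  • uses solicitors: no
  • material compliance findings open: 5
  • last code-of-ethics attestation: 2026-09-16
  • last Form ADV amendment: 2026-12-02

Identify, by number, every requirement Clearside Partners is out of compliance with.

2, 5, 7, 9

1. condition 'manages more than $100 million' does not hold → requirement n/a → met
2. condition 'has custody of client assets' holds; Form ADV amendment 141 days ago vs limit 120 → not met
3. written supervisory procedures present → met
4. custody surprise examination 87 days ago vs limit 90 → met
5. material compliance findings open 5 > 3 → not met
6. condition 'uses solicitors' does not hold → requirement n/a → met
7. cybersecurity assessment 973 days ago vs limit 730 → not met
8. code-of-ethics attestation 218 days ago vs limit 270 → met
9. best-execution review 33 days ago vs limit 30 → not met
10. compliance program review 97 days ago vs limit 180 → met
Not met: 2, 5, 7, 9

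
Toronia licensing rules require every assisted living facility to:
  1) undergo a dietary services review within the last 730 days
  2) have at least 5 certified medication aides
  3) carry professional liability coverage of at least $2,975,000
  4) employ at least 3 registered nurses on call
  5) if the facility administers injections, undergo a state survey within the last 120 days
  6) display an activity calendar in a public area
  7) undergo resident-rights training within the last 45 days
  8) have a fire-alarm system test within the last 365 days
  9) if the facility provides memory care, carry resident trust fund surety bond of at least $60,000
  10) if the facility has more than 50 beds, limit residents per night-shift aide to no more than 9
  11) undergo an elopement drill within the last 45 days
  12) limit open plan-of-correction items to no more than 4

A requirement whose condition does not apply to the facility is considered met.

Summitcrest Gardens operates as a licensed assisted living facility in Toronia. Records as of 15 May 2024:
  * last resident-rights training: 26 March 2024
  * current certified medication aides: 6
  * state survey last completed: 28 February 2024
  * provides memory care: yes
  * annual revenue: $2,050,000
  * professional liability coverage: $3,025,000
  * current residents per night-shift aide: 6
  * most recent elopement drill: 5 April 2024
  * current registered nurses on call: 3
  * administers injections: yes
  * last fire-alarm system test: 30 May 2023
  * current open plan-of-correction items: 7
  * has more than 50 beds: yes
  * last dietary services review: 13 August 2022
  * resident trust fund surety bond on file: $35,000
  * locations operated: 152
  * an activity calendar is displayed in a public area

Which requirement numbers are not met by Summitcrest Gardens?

1. dietary services review 641 days ago vs limit 730 → met
2. certified medication aides 6 ≥ 5 → met
3. professional liability coverage $3,025,000 ≥ $2,975,000 → met
4. registered nurses on call 3 ≥ 3 → met
5. condition 'administers injections' holds; state survey 77 days ago vs limit 120 → met
6. activity calendar present → met
7. resident-rights training 50 days ago vs limit 45 → not met
8. fire-alarm system test 351 days ago vs limit 365 → met
9. condition 'provides memory care' holds; resident trust fund surety bond $35,000 < $60,000 → not met
10. condition 'has more than 50 beds' holds; residents per night-shift aide 6 ≤ 9 → met
11. elopement drill 40 days ago vs limit 45 → met
12. open plan-of-correction items 7 > 4 → not met
Not met: 7, 9, 12

7, 9, 12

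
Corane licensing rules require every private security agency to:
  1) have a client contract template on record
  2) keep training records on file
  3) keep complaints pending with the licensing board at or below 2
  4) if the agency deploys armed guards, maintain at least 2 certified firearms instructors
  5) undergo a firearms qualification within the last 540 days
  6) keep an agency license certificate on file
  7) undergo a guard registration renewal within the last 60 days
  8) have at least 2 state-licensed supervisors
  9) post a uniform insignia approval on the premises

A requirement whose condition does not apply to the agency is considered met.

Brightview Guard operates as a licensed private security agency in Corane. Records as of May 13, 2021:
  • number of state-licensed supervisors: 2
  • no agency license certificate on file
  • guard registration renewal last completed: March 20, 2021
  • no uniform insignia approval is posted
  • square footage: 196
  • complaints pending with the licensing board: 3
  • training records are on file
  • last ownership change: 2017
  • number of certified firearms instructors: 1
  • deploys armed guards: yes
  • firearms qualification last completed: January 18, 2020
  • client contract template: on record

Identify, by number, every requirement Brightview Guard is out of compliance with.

3, 4, 6, 9

1. client contract template present → met
2. training records present → met
3. complaints pending with the licensing board 3 > 2 → not met
4. condition 'deploys armed guards' holds; certified firearms instructors 1 < 2 → not met
5. firearms qualification 481 days ago vs limit 540 → met
6. agency license certificate absent → not met
7. guard registration renewal 54 days ago vs limit 60 → met
8. state-licensed supervisors 2 ≥ 2 → met
9. uniform insignia approval absent → not met
Not met: 3, 4, 6, 9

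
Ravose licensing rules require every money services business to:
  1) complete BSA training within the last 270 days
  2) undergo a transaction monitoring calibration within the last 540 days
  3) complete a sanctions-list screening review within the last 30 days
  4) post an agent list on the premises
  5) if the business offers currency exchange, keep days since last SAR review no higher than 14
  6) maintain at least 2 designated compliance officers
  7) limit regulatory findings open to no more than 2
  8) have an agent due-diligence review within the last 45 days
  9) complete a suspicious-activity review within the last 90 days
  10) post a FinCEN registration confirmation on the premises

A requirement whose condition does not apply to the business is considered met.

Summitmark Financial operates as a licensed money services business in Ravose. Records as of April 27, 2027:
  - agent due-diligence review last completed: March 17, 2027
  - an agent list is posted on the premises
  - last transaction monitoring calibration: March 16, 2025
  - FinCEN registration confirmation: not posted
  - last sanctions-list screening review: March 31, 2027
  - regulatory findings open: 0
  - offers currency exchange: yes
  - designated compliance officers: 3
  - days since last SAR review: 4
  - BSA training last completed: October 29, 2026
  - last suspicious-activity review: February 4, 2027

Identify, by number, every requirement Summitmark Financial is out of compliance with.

1. BSA training 180 days ago vs limit 270 → met
2. transaction monitoring calibration 772 days ago vs limit 540 → not met
3. sanctions-list screening review 27 days ago vs limit 30 → met
4. agent list present → met
5. condition 'offers currency exchange' holds; days since last SAR review 4 ≤ 14 → met
6. designated compliance officers 3 ≥ 2 → met
7. regulatory findings open 0 ≤ 2 → met
8. agent due-diligence review 41 days ago vs limit 45 → met
9. suspicious-activity review 82 days ago vs limit 90 → met
10. FinCEN registration confirmation absent → not met
Not met: 2, 10

2, 10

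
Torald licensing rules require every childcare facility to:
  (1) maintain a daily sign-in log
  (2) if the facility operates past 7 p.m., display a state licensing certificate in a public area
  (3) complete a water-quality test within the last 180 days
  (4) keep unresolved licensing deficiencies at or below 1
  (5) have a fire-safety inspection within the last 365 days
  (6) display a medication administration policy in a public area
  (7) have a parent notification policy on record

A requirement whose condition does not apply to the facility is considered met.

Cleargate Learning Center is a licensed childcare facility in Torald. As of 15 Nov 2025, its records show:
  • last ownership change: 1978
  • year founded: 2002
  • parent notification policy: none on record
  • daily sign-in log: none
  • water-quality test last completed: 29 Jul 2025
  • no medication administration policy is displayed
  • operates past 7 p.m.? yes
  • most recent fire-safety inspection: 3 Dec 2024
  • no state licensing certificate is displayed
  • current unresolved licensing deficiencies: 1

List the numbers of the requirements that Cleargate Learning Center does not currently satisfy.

1, 2, 6, 7

1. daily sign-in log absent → not met
2. condition 'operates past 7 p.m.' holds; state licensing certificate absent → not met
3. water-quality test 109 days ago vs limit 180 → met
4. unresolved licensing deficiencies 1 ≤ 1 → met
5. fire-safety inspection 347 days ago vs limit 365 → met
6. medication administration policy absent → not met
7. parent notification policy absent → not met
Not met: 1, 2, 6, 7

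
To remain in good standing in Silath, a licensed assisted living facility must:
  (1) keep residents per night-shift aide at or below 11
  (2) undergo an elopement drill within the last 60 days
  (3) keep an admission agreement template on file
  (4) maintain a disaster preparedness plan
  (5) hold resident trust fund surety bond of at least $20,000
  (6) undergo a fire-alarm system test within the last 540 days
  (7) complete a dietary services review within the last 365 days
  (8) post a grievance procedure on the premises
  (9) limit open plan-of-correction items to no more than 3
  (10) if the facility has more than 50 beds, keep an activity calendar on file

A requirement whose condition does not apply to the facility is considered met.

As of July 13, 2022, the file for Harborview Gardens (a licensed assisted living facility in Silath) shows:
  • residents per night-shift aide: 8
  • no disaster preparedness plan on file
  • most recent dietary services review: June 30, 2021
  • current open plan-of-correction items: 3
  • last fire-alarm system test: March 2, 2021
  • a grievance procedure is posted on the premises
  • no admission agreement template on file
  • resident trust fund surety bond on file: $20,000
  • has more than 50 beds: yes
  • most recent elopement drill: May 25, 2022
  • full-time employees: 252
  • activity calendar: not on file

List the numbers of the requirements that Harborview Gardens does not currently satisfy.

1. residents per night-shift aide 8 ≤ 11 → met
2. elopement drill 49 days ago vs limit 60 → met
3. admission agreement template absent → not met
4. disaster preparedness plan absent → not met
5. resident trust fund surety bond $20,000 ≥ $20,000 → met
6. fire-alarm system test 498 days ago vs limit 540 → met
7. dietary services review 378 days ago vs limit 365 → not met
8. grievance procedure present → met
9. open plan-of-correction items 3 ≤ 3 → met
10. condition 'has more than 50 beds' holds; activity calendar absent → not met
Not met: 3, 4, 7, 10

3, 4, 7, 10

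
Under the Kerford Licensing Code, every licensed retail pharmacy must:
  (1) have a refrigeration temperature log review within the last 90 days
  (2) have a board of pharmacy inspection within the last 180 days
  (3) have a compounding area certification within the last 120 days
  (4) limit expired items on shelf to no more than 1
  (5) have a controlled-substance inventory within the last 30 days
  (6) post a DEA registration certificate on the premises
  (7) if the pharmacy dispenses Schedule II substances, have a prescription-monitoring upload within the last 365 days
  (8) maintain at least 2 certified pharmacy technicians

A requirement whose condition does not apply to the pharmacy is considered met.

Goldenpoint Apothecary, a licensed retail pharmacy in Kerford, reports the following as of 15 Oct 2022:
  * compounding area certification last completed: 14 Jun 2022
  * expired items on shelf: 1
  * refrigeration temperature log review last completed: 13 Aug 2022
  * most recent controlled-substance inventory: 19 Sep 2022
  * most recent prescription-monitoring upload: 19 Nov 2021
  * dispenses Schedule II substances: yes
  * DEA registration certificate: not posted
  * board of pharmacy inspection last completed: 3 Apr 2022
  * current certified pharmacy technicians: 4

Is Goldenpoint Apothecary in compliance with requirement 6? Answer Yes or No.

6. DEA registration certificate absent → not met

No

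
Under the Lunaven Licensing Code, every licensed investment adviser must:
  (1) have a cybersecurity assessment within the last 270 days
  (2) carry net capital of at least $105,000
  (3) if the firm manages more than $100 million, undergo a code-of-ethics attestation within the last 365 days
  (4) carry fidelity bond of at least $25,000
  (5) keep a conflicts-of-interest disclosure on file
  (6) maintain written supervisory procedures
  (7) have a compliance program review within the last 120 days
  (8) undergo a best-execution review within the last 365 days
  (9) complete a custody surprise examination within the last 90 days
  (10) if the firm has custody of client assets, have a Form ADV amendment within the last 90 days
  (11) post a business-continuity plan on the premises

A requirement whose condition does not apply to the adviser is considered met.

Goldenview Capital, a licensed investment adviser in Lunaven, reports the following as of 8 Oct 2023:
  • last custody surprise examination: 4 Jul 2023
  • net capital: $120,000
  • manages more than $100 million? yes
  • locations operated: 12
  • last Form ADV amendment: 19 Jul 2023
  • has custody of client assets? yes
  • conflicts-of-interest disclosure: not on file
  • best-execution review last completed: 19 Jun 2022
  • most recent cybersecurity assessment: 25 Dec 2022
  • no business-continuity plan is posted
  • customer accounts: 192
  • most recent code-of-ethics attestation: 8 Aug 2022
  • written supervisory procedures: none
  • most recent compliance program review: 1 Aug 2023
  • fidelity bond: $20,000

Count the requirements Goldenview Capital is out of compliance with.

8

1. cybersecurity assessment 287 days ago vs limit 270 → not met
2. net capital $120,000 ≥ $105,000 → met
3. condition 'manages more than $100 million' holds; code-of-ethics attestation 426 days ago vs limit 365 → not met
4. fidelity bond $20,000 < $25,000 → not met
5. conflicts-of-interest disclosure absent → not met
6. written supervisory procedures absent → not met
7. compliance program review 68 days ago vs limit 120 → met
8. best-execution review 476 days ago vs limit 365 → not met
9. custody surprise examination 96 days ago vs limit 90 → not met
10. condition 'has custody of client assets' holds; Form ADV amendment 81 days ago vs limit 90 → met
11. business-continuity plan absent → not met
Not met: 8 of 11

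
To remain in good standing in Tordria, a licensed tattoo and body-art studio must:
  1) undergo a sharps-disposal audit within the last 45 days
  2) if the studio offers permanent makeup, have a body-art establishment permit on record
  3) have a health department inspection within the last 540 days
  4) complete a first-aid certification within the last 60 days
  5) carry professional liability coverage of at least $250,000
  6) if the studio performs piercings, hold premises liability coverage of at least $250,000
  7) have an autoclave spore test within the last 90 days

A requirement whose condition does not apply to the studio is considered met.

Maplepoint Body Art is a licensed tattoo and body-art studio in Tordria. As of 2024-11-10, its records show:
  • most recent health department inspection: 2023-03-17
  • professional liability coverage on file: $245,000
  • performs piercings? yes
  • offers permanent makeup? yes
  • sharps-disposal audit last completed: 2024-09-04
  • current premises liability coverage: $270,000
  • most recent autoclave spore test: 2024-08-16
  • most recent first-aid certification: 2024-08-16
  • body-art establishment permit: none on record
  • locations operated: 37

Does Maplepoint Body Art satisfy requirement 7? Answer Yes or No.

7. autoclave spore test 86 days ago vs limit 90 → met

Yes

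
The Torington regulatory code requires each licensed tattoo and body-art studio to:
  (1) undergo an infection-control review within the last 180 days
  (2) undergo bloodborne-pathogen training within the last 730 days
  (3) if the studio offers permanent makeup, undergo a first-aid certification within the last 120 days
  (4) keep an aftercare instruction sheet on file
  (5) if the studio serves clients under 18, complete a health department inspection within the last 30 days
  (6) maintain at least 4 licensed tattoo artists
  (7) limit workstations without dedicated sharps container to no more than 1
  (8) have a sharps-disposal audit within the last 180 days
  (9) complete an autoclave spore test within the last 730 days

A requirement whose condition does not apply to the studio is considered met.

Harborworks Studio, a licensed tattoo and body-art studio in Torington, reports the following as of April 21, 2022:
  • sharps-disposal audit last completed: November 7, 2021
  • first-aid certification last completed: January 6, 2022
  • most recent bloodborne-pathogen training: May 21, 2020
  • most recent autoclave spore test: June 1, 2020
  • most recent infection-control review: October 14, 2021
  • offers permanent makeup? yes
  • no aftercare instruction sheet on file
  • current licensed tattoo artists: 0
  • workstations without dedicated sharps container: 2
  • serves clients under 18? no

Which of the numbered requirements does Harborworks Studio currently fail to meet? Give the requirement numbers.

1. infection-control review 189 days ago vs limit 180 → not met
2. bloodborne-pathogen training 700 days ago vs limit 730 → met
3. condition 'offers permanent makeup' holds; first-aid certification 105 days ago vs limit 120 → met
4. aftercare instruction sheet absent → not met
5. condition 'serves clients under 18' does not hold → requirement n/a → met
6. licensed tattoo artists 0 < 4 → not met
7. workstations without dedicated sharps container 2 > 1 → not met
8. sharps-disposal audit 165 days ago vs limit 180 → met
9. autoclave spore test 689 days ago vs limit 730 → met
Not met: 1, 4, 6, 7

1, 4, 6, 7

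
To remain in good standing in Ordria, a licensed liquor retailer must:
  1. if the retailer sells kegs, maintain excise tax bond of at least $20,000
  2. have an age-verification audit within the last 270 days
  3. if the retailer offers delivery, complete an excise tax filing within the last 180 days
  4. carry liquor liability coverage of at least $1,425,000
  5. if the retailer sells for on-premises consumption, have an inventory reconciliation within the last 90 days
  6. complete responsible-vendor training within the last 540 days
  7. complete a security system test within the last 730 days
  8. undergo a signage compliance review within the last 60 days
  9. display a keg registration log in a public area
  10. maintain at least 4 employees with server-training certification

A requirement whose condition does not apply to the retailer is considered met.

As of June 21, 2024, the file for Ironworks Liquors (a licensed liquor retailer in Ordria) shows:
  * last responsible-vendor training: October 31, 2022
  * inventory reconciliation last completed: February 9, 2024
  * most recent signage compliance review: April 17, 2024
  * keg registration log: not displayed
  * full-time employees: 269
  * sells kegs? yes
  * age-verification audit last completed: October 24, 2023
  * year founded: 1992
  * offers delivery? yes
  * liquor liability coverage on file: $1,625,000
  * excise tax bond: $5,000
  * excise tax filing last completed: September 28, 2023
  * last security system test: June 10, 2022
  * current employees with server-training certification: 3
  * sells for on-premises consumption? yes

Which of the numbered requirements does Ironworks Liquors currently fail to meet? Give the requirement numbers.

1, 3, 5, 6, 7, 8, 9, 10

1. condition 'sells kegs' holds; excise tax bond $5,000 < $20,000 → not met
2. age-verification audit 241 days ago vs limit 270 → met
3. condition 'offers delivery' holds; excise tax filing 267 days ago vs limit 180 → not met
4. liquor liability coverage $1,625,000 ≥ $1,425,000 → met
5. condition 'sells for on-premises consumption' holds; inventory reconciliation 133 days ago vs limit 90 → not met
6. responsible-vendor training 599 days ago vs limit 540 → not met
7. security system test 742 days ago vs limit 730 → not met
8. signage compliance review 65 days ago vs limit 60 → not met
9. keg registration log absent → not met
10. employees with server-training certification 3 < 4 → not met
Not met: 1, 3, 5, 6, 7, 8, 9, 10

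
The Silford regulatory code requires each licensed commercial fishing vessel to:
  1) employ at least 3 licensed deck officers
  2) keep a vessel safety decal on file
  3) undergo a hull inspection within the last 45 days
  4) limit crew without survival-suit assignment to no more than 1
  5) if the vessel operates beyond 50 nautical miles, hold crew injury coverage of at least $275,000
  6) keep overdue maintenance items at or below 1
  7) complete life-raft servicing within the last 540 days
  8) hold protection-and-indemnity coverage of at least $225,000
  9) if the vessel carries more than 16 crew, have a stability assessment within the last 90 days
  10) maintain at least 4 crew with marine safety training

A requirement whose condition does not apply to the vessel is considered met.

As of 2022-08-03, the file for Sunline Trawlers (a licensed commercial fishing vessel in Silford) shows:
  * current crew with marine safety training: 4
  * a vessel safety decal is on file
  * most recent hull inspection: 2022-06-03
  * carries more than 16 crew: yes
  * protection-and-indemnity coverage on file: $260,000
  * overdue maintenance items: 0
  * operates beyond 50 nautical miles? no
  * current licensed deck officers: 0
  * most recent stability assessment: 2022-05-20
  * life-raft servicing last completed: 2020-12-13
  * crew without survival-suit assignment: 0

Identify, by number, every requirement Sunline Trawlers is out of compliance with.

1, 3, 7

1. licensed deck officers 0 < 3 → not met
2. vessel safety decal present → met
3. hull inspection 61 days ago vs limit 45 → not met
4. crew without survival-suit assignment 0 ≤ 1 → met
5. condition 'operates beyond 50 nautical miles' does not hold → requirement n/a → met
6. overdue maintenance items 0 ≤ 1 → met
7. life-raft servicing 598 days ago vs limit 540 → not met
8. protection-and-indemnity coverage $260,000 ≥ $225,000 → met
9. condition 'carries more than 16 crew' holds; stability assessment 75 days ago vs limit 90 → met
10. crew with marine safety training 4 ≥ 4 → met
Not met: 1, 3, 7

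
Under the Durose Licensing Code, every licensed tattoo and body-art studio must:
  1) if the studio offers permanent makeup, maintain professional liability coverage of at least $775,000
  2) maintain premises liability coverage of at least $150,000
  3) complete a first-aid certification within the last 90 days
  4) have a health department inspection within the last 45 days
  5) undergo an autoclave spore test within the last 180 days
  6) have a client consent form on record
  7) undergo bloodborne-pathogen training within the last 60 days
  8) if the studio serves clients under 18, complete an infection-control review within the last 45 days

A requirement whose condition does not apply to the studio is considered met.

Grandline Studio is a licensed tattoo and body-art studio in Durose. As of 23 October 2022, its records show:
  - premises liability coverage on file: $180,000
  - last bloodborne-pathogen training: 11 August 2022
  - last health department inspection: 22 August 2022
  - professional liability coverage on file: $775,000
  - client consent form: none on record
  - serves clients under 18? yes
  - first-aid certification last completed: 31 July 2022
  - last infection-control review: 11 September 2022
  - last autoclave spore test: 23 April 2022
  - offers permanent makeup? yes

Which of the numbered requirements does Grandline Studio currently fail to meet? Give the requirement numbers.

4, 5, 6, 7

1. condition 'offers permanent makeup' holds; professional liability coverage $775,000 ≥ $775,000 → met
2. premises liability coverage $180,000 ≥ $150,000 → met
3. first-aid certification 84 days ago vs limit 90 → met
4. health department inspection 62 days ago vs limit 45 → not met
5. autoclave spore test 183 days ago vs limit 180 → not met
6. client consent form absent → not met
7. bloodborne-pathogen training 73 days ago vs limit 60 → not met
8. condition 'serves clients under 18' holds; infection-control review 42 days ago vs limit 45 → met
Not met: 4, 5, 6, 7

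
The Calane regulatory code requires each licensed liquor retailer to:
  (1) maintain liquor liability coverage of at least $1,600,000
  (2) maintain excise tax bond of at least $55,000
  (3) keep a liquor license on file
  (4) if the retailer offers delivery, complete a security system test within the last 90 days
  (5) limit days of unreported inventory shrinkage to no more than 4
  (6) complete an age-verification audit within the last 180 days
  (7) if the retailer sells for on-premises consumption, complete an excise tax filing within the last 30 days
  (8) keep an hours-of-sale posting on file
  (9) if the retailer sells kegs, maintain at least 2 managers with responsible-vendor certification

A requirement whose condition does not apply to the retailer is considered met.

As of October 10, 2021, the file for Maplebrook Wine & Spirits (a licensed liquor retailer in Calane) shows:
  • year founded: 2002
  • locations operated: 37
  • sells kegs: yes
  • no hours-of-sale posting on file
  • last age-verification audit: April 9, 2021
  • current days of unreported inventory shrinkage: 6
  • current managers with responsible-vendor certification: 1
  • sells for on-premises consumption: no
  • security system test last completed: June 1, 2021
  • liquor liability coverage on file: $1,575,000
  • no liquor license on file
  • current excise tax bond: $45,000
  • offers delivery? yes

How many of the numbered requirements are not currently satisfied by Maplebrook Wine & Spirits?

8

1. liquor liability coverage $1,575,000 < $1,600,000 → not met
2. excise tax bond $45,000 < $55,000 → not met
3. liquor license absent → not met
4. condition 'offers delivery' holds; security system test 131 days ago vs limit 90 → not met
5. days of unreported inventory shrinkage 6 > 4 → not met
6. age-verification audit 184 days ago vs limit 180 → not met
7. condition 'sells for on-premises consumption' does not hold → requirement n/a → met
8. hours-of-sale posting absent → not met
9. condition 'sells kegs' holds; managers with responsible-vendor certification 1 < 2 → not met
Not met: 8 of 9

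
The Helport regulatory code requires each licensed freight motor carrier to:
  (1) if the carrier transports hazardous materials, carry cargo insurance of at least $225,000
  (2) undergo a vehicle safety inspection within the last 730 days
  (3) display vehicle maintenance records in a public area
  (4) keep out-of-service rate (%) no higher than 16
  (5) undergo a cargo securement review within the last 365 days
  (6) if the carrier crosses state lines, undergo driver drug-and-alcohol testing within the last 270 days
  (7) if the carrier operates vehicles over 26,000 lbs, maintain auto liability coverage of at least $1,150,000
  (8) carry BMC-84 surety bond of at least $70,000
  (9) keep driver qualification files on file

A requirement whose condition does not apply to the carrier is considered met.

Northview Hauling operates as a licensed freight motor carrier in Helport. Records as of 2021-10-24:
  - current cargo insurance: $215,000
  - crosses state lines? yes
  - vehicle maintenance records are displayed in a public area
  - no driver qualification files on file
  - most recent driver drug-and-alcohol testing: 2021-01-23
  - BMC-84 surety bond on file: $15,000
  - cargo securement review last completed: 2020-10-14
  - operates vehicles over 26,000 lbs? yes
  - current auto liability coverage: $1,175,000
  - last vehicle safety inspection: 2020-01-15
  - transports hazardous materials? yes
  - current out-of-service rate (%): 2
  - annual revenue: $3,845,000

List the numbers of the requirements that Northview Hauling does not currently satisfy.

1, 5, 6, 8, 9

1. condition 'transports hazardous materials' holds; cargo insurance $215,000 < $225,000 → not met
2. vehicle safety inspection 648 days ago vs limit 730 → met
3. vehicle maintenance records present → met
4. out-of-service rate (%) 2 ≤ 16 → met
5. cargo securement review 375 days ago vs limit 365 → not met
6. condition 'crosses state lines' holds; driver drug-and-alcohol testing 274 days ago vs limit 270 → not met
7. condition 'operates vehicles over 26,000 lbs' holds; auto liability coverage $1,175,000 ≥ $1,150,000 → met
8. BMC-84 surety bond $15,000 < $70,000 → not met
9. driver qualification files absent → not met
Not met: 1, 5, 6, 8, 9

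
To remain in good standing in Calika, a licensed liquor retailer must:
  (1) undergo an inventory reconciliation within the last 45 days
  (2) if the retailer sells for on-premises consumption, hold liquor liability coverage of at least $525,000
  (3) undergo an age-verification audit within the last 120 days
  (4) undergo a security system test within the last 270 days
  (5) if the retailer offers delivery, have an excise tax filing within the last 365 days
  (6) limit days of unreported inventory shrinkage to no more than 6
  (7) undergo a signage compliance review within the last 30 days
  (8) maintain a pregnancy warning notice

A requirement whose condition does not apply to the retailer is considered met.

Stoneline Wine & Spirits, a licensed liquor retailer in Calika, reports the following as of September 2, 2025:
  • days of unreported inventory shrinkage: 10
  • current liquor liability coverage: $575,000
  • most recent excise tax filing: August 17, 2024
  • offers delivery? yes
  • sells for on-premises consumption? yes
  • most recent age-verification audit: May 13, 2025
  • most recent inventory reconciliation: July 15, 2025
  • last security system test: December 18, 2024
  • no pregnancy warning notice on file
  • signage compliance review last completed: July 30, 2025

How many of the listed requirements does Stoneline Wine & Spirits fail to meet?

1. inventory reconciliation 49 days ago vs limit 45 → not met
2. condition 'sells for on-premises consumption' holds; liquor liability coverage $575,000 ≥ $525,000 → met
3. age-verification audit 112 days ago vs limit 120 → met
4. security system test 258 days ago vs limit 270 → met
5. condition 'offers delivery' holds; excise tax filing 381 days ago vs limit 365 → not met
6. days of unreported inventory shrinkage 10 > 6 → not met
7. signage compliance review 34 days ago vs limit 30 → not met
8. pregnancy warning notice absent → not met
Not met: 5 of 8

5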